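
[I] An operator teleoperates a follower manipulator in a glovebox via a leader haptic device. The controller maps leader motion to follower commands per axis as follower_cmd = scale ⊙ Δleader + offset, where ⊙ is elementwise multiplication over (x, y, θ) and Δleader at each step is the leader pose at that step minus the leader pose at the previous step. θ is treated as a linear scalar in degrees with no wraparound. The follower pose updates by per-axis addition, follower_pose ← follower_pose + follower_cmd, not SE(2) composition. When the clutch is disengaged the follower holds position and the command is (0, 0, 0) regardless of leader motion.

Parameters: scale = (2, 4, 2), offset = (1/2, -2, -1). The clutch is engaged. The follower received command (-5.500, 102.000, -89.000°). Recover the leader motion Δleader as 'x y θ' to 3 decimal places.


axis x: (-5.500 − 1/2) / (2) = -3.000
axis y: (102.000 − -2) / (4) = 26.000
axis θ: (-89.000 − -1) / (2) = -44.000

-3.000 26.000 -44.000


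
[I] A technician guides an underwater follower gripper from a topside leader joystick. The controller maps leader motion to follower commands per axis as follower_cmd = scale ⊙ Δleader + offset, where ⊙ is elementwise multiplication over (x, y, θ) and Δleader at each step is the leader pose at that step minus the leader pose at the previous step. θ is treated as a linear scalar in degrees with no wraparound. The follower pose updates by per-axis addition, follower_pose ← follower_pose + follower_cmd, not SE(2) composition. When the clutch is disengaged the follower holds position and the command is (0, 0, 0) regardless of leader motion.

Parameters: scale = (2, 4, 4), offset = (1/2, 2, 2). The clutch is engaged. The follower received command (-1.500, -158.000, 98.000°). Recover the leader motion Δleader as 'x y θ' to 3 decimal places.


axis x: (-1.500 − 1/2) / (2) = -1.000
axis y: (-158.000 − 2) / (4) = -40.000
axis θ: (98.000 − 2) / (4) = 24.000

-1.000 -40.000 24.000


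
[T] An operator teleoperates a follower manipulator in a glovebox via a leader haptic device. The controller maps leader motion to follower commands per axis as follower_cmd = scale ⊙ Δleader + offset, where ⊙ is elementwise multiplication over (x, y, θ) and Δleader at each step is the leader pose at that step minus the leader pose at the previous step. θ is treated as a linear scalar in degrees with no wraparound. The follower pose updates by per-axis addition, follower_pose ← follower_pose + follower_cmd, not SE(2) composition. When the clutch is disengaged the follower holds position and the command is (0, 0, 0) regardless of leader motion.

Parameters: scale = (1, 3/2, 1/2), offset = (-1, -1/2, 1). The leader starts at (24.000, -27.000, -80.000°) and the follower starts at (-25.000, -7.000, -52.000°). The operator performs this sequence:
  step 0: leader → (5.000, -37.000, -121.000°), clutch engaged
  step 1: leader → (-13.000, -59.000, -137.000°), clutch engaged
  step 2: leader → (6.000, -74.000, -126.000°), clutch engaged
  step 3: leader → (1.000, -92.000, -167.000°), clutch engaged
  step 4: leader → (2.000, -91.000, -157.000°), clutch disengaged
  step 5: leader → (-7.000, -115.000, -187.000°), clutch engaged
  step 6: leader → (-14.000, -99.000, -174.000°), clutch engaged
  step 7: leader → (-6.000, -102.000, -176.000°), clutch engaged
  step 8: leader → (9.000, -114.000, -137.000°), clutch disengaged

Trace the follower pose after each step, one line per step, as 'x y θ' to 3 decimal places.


-45.000 -22.500 -71.500
-64.000 -56.000 -78.500
-46.000 -79.000 -72.000
-52.000 -106.500 -91.500
-52.000 -106.500 -91.500
-62.000 -143.000 -105.500
-70.000 -119.500 -98.000
-63.000 -124.500 -98.000
-63.000 -124.500 -98.000

step 0: Δleader=(-19.000, -10.000, -41.000°), engaged; cmd=(-20.000, -15.500, -19.500°) → follower=(-45.000, -22.500, -71.500°)
step 1: Δleader=(-18.000, -22.000, -16.000°), engaged; cmd=(-19.000, -33.500, -7.000°) → follower=(-64.000, -56.000, -78.500°)
step 2: Δleader=(19.000, -15.000, 11.000°), engaged; cmd=(18.000, -23.000, 6.500°) → follower=(-46.000, -79.000, -72.000°)
step 3: Δleader=(-5.000, -18.000, -41.000°), engaged; cmd=(-6.000, -27.500, -19.500°) → follower=(-52.000, -106.500, -91.500°)
step 4: Δleader=(1.000, 1.000, 10.000°), disengaged; cmd=(0,0,0) → follower holds at (-52.000, -106.500, -91.500°)
step 5: Δleader=(-9.000, -24.000, -30.000°), engaged; cmd=(-10.000, -36.500, -14.000°) → follower=(-62.000, -143.000, -105.500°)
step 6: Δleader=(-7.000, 16.000, 13.000°), engaged; cmd=(-8.000, 23.500, 7.500°) → follower=(-70.000, -119.500, -98.000°)
step 7: Δleader=(8.000, -3.000, -2.000°), engaged; cmd=(7.000, -5.000, 0.000°) → follower=(-63.000, -124.500, -98.000°)
step 8: Δleader=(15.000, -12.000, 39.000°), disengaged; cmd=(0,0,0) → follower holds at (-63.000, -124.500, -98.000°)


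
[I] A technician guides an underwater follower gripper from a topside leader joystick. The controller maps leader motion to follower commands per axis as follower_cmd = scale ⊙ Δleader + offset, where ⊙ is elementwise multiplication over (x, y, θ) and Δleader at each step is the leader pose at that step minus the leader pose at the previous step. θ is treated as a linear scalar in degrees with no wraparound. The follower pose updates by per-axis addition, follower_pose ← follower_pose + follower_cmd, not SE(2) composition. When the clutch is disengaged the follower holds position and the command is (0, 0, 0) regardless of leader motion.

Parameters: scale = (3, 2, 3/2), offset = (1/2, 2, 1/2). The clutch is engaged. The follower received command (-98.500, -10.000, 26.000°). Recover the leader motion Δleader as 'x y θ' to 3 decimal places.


-33.000 -6.000 17.000

axis x: (-98.500 − 1/2) / (3) = -33.000
axis y: (-10.000 − 2) / (2) = -6.000
axis θ: (26.000 − 1/2) / (3/2) = 17.000


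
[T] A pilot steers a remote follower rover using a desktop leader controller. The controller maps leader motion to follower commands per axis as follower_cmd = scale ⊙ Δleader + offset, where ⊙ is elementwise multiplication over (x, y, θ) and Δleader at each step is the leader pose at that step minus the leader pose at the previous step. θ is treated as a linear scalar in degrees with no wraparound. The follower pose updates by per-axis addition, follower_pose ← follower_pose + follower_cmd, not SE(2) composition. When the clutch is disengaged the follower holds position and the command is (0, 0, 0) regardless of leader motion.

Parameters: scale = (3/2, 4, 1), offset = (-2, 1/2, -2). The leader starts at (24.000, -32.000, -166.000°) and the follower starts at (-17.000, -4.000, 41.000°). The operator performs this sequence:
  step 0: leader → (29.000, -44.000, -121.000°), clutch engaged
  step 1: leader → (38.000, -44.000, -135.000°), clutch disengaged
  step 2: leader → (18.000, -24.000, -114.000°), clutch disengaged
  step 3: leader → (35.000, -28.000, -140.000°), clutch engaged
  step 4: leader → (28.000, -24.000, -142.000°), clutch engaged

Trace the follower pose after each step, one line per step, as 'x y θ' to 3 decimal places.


step 0: Δleader=(5.000, -12.000, 45.000°), engaged; cmd=(5.500, -47.500, 43.000°) → follower=(-11.500, -51.500, 84.000°)
step 1: Δleader=(9.000, 0.000, -14.000°), disengaged; cmd=(0,0,0) → follower holds at (-11.500, -51.500, 84.000°)
step 2: Δleader=(-20.000, 20.000, 21.000°), disengaged; cmd=(0,0,0) → follower holds at (-11.500, -51.500, 84.000°)
step 3: Δleader=(17.000, -4.000, -26.000°), engaged; cmd=(23.500, -15.500, -28.000°) → follower=(12.000, -67.000, 56.000°)
step 4: Δleader=(-7.000, 4.000, -2.000°), engaged; cmd=(-12.500, 16.500, -4.000°) → follower=(-0.500, -50.500, 52.000°)

-11.500 -51.500 84.000
-11.500 -51.500 84.000
-11.500 -51.500 84.000
12.000 -67.000 56.000
-0.500 -50.500 52.000


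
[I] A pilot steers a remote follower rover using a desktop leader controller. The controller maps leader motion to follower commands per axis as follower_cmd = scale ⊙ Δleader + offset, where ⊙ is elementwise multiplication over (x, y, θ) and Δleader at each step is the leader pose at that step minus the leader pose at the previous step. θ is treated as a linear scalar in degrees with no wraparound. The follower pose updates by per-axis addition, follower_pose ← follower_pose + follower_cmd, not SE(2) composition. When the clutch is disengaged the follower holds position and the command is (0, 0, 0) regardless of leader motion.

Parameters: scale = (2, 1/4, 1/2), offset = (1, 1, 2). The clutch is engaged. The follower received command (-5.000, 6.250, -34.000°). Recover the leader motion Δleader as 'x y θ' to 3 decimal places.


axis x: (-5.000 − 1) / (2) = -3.000
axis y: (6.250 − 1) / (1/4) = 21.000
axis θ: (-34.000 − 2) / (1/2) = -72.000

-3.000 21.000 -72.000


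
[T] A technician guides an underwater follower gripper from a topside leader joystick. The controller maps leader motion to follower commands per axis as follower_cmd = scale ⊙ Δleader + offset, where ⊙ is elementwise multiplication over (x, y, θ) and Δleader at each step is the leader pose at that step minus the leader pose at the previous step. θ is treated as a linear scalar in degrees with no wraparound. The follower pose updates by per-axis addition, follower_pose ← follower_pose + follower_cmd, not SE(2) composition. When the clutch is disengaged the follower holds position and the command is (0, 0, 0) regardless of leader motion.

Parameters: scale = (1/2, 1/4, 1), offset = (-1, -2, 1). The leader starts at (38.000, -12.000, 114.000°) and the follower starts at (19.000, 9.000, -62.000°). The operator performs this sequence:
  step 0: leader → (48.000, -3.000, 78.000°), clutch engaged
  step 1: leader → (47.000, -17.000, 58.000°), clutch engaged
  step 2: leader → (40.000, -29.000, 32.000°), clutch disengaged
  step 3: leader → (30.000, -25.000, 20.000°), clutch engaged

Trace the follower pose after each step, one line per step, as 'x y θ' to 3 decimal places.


23.000 9.250 -97.000
21.500 3.750 -116.000
21.500 3.750 -116.000
15.500 2.750 -127.000

step 0: Δleader=(10.000, 9.000, -36.000°), engaged; cmd=(4.000, 0.250, -35.000°) → follower=(23.000, 9.250, -97.000°)
step 1: Δleader=(-1.000, -14.000, -20.000°), engaged; cmd=(-1.500, -5.500, -19.000°) → follower=(21.500, 3.750, -116.000°)
step 2: Δleader=(-7.000, -12.000, -26.000°), disengaged; cmd=(0,0,0) → follower holds at (21.500, 3.750, -116.000°)
step 3: Δleader=(-10.000, 4.000, -12.000°), engaged; cmd=(-6.000, -1.000, -11.000°) → follower=(15.500, 2.750, -127.000°)


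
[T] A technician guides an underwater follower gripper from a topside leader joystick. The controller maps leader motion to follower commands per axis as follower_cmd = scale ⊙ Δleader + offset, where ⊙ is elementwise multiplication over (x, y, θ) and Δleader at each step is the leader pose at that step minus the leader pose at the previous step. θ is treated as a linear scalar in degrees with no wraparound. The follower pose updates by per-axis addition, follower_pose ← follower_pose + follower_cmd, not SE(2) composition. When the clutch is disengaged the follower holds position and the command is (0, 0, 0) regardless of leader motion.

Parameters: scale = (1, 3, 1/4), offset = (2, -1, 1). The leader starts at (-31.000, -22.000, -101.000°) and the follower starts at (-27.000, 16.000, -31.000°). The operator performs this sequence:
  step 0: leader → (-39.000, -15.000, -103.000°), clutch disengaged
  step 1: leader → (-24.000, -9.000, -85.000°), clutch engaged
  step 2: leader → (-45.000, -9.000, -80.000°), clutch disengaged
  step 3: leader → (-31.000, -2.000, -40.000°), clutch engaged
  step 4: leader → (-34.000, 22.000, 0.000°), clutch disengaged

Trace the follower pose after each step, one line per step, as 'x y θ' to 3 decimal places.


-27.000 16.000 -31.000
-10.000 33.000 -25.500
-10.000 33.000 -25.500
6.000 53.000 -14.500
6.000 53.000 -14.500

step 0: Δleader=(-8.000, 7.000, -2.000°), disengaged; cmd=(0,0,0) → follower holds at (-27.000, 16.000, -31.000°)
step 1: Δleader=(15.000, 6.000, 18.000°), engaged; cmd=(17.000, 17.000, 5.500°) → follower=(-10.000, 33.000, -25.500°)
step 2: Δleader=(-21.000, 0.000, 5.000°), disengaged; cmd=(0,0,0) → follower holds at (-10.000, 33.000, -25.500°)
step 3: Δleader=(14.000, 7.000, 40.000°), engaged; cmd=(16.000, 20.000, 11.000°) → follower=(6.000, 53.000, -14.500°)
step 4: Δleader=(-3.000, 24.000, 40.000°), disengaged; cmd=(0,0,0) → follower holds at (6.000, 53.000, -14.500°)


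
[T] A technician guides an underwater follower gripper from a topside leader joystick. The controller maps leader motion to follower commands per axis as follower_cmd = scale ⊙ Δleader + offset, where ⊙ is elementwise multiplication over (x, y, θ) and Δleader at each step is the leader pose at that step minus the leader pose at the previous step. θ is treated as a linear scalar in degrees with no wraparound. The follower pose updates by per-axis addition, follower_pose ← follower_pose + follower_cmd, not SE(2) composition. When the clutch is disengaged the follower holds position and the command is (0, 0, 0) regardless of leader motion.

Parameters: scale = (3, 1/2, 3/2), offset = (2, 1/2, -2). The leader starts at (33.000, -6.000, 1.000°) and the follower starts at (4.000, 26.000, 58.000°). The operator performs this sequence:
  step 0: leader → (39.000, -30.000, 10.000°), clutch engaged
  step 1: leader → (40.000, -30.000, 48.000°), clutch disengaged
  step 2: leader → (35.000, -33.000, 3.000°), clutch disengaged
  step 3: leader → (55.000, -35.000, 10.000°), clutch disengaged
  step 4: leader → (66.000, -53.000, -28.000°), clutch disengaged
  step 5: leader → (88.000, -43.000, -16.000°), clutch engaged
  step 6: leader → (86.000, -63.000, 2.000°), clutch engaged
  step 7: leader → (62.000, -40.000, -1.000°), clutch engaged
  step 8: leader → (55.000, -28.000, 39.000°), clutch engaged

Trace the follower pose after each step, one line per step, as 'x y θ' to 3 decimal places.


24.000 14.500 69.500
24.000 14.500 69.500
24.000 14.500 69.500
24.000 14.500 69.500
24.000 14.500 69.500
92.000 20.000 85.500
88.000 10.500 110.500
18.000 22.500 104.000
-1.000 29.000 162.000

step 0: Δleader=(6.000, -24.000, 9.000°), engaged; cmd=(20.000, -11.500, 11.500°) → follower=(24.000, 14.500, 69.500°)
step 1: Δleader=(1.000, 0.000, 38.000°), disengaged; cmd=(0,0,0) → follower holds at (24.000, 14.500, 69.500°)
step 2: Δleader=(-5.000, -3.000, -45.000°), disengaged; cmd=(0,0,0) → follower holds at (24.000, 14.500, 69.500°)
step 3: Δleader=(20.000, -2.000, 7.000°), disengaged; cmd=(0,0,0) → follower holds at (24.000, 14.500, 69.500°)
step 4: Δleader=(11.000, -18.000, -38.000°), disengaged; cmd=(0,0,0) → follower holds at (24.000, 14.500, 69.500°)
step 5: Δleader=(22.000, 10.000, 12.000°), engaged; cmd=(68.000, 5.500, 16.000°) → follower=(92.000, 20.000, 85.500°)
step 6: Δleader=(-2.000, -20.000, 18.000°), engaged; cmd=(-4.000, -9.500, 25.000°) → follower=(88.000, 10.500, 110.500°)
step 7: Δleader=(-24.000, 23.000, -3.000°), engaged; cmd=(-70.000, 12.000, -6.500°) → follower=(18.000, 22.500, 104.000°)
step 8: Δleader=(-7.000, 12.000, 40.000°), engaged; cmd=(-19.000, 6.500, 58.000°) → follower=(-1.000, 29.000, 162.000°)


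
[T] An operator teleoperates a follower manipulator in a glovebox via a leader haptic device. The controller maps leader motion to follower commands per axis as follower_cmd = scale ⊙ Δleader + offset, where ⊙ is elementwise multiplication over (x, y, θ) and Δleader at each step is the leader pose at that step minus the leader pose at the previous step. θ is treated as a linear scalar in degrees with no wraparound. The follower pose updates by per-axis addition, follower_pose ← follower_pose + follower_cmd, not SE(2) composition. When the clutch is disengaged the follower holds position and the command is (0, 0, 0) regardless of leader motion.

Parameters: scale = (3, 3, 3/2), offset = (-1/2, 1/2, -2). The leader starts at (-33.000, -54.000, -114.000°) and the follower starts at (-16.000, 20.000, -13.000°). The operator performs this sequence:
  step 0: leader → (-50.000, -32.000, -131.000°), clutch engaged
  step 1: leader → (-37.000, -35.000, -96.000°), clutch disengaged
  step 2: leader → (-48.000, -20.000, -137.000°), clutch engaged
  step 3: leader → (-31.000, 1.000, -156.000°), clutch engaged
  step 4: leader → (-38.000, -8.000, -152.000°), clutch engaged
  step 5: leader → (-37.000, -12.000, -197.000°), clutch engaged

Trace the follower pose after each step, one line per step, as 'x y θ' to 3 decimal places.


step 0: Δleader=(-17.000, 22.000, -17.000°), engaged; cmd=(-51.500, 66.500, -27.500°) → follower=(-67.500, 86.500, -40.500°)
step 1: Δleader=(13.000, -3.000, 35.000°), disengaged; cmd=(0,0,0) → follower holds at (-67.500, 86.500, -40.500°)
step 2: Δleader=(-11.000, 15.000, -41.000°), engaged; cmd=(-33.500, 45.500, -63.500°) → follower=(-101.000, 132.000, -104.000°)
step 3: Δleader=(17.000, 21.000, -19.000°), engaged; cmd=(50.500, 63.500, -30.500°) → follower=(-50.500, 195.500, -134.500°)
step 4: Δleader=(-7.000, -9.000, 4.000°), engaged; cmd=(-21.500, -26.500, 4.000°) → follower=(-72.000, 169.000, -130.500°)
step 5: Δleader=(1.000, -4.000, -45.000°), engaged; cmd=(2.500, -11.500, -69.500°) → follower=(-69.500, 157.500, -200.000°)

-67.500 86.500 -40.500
-67.500 86.500 -40.500
-101.000 132.000 -104.000
-50.500 195.500 -134.500
-72.000 169.000 -130.500
-69.500 157.500 -200.000


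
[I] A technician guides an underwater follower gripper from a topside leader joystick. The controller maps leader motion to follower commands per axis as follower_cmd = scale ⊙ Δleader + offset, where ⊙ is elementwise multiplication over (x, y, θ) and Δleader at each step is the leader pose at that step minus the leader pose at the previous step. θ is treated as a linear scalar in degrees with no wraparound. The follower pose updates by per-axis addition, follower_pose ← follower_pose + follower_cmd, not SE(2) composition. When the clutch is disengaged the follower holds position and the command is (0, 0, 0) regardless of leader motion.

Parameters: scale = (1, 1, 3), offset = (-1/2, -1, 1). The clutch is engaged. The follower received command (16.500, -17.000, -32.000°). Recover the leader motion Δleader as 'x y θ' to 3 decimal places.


17.000 -16.000 -11.000

axis x: (16.500 − -1/2) / (1) = 17.000
axis y: (-17.000 − -1) / (1) = -16.000
axis θ: (-32.000 − 1) / (3) = -11.000


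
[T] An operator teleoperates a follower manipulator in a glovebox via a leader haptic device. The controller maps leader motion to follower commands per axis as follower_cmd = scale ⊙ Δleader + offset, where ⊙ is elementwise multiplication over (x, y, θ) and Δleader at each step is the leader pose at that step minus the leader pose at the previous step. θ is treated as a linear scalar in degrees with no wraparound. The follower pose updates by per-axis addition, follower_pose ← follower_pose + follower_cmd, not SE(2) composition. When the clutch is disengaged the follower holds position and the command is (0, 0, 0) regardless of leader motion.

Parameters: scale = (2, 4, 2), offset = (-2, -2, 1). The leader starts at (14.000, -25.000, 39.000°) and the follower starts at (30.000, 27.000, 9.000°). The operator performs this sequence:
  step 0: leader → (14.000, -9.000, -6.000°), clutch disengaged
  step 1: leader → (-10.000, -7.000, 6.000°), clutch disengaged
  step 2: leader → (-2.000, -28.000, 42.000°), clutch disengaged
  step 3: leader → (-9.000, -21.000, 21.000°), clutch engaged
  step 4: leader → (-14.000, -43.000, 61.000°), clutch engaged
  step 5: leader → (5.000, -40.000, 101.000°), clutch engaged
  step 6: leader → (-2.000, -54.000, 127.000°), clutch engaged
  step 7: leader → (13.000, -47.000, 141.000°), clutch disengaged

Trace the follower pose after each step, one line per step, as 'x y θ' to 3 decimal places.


30.000 27.000 9.000
30.000 27.000 9.000
30.000 27.000 9.000
14.000 53.000 -32.000
2.000 -37.000 49.000
38.000 -27.000 130.000
22.000 -85.000 183.000
22.000 -85.000 183.000

step 0: Δleader=(0.000, 16.000, -45.000°), disengaged; cmd=(0,0,0) → follower holds at (30.000, 27.000, 9.000°)
step 1: Δleader=(-24.000, 2.000, 12.000°), disengaged; cmd=(0,0,0) → follower holds at (30.000, 27.000, 9.000°)
step 2: Δleader=(8.000, -21.000, 36.000°), disengaged; cmd=(0,0,0) → follower holds at (30.000, 27.000, 9.000°)
step 3: Δleader=(-7.000, 7.000, -21.000°), engaged; cmd=(-16.000, 26.000, -41.000°) → follower=(14.000, 53.000, -32.000°)
step 4: Δleader=(-5.000, -22.000, 40.000°), engaged; cmd=(-12.000, -90.000, 81.000°) → follower=(2.000, -37.000, 49.000°)
step 5: Δleader=(19.000, 3.000, 40.000°), engaged; cmd=(36.000, 10.000, 81.000°) → follower=(38.000, -27.000, 130.000°)
step 6: Δleader=(-7.000, -14.000, 26.000°), engaged; cmd=(-16.000, -58.000, 53.000°) → follower=(22.000, -85.000, 183.000°)
step 7: Δleader=(15.000, 7.000, 14.000°), disengaged; cmd=(0,0,0) → follower holds at (22.000, -85.000, 183.000°)


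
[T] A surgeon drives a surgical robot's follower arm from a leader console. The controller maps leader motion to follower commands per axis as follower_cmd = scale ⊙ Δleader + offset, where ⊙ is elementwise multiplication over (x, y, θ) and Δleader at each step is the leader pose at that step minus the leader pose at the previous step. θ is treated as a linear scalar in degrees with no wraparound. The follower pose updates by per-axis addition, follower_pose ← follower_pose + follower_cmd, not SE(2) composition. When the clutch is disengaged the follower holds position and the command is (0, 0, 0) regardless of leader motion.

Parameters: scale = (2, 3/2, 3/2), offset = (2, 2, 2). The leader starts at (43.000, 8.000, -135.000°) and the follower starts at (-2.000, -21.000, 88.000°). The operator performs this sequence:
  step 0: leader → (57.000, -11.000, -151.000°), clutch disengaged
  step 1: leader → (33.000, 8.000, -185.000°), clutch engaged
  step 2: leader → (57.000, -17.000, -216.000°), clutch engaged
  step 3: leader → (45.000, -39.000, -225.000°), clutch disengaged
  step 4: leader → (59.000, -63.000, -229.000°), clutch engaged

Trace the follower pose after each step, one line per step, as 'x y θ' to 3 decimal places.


step 0: Δleader=(14.000, -19.000, -16.000°), disengaged; cmd=(0,0,0) → follower holds at (-2.000, -21.000, 88.000°)
step 1: Δleader=(-24.000, 19.000, -34.000°), engaged; cmd=(-46.000, 30.500, -49.000°) → follower=(-48.000, 9.500, 39.000°)
step 2: Δleader=(24.000, -25.000, -31.000°), engaged; cmd=(50.000, -35.500, -44.500°) → follower=(2.000, -26.000, -5.500°)
step 3: Δleader=(-12.000, -22.000, -9.000°), disengaged; cmd=(0,0,0) → follower holds at (2.000, -26.000, -5.500°)
step 4: Δleader=(14.000, -24.000, -4.000°), engaged; cmd=(30.000, -34.000, -4.000°) → follower=(32.000, -60.000, -9.500°)

-2.000 -21.000 88.000
-48.000 9.500 39.000
2.000 -26.000 -5.500
2.000 -26.000 -5.500
32.000 -60.000 -9.500


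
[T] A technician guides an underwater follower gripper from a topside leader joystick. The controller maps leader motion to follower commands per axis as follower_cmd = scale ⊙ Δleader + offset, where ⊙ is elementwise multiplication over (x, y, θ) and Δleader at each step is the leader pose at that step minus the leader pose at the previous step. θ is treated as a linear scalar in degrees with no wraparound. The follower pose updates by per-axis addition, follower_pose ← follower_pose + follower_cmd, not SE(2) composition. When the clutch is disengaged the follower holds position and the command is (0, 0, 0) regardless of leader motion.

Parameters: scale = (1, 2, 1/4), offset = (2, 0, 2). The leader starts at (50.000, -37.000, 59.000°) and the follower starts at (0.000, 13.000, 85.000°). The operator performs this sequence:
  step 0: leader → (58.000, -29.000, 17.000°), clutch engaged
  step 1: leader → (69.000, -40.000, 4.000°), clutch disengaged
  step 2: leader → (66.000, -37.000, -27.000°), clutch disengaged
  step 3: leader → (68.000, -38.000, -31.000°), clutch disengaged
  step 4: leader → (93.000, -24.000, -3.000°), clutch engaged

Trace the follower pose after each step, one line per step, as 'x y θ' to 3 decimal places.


10.000 29.000 76.500
10.000 29.000 76.500
10.000 29.000 76.500
10.000 29.000 76.500
37.000 57.000 85.500

step 0: Δleader=(8.000, 8.000, -42.000°), engaged; cmd=(10.000, 16.000, -8.500°) → follower=(10.000, 29.000, 76.500°)
step 1: Δleader=(11.000, -11.000, -13.000°), disengaged; cmd=(0,0,0) → follower holds at (10.000, 29.000, 76.500°)
step 2: Δleader=(-3.000, 3.000, -31.000°), disengaged; cmd=(0,0,0) → follower holds at (10.000, 29.000, 76.500°)
step 3: Δleader=(2.000, -1.000, -4.000°), disengaged; cmd=(0,0,0) → follower holds at (10.000, 29.000, 76.500°)
step 4: Δleader=(25.000, 14.000, 28.000°), engaged; cmd=(27.000, 28.000, 9.000°) → follower=(37.000, 57.000, 85.500°)


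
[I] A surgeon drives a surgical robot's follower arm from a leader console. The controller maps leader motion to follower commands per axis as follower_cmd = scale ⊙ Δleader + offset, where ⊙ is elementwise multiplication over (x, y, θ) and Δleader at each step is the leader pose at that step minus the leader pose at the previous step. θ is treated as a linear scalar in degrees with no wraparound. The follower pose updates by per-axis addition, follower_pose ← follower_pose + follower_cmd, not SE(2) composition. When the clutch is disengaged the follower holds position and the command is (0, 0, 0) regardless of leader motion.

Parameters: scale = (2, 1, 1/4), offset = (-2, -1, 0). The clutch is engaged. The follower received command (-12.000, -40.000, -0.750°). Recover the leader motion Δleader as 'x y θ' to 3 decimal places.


axis x: (-12.000 − -2) / (2) = -5.000
axis y: (-40.000 − -1) / (1) = -39.000
axis θ: (-0.750 − 0) / (1/4) = -3.000

-5.000 -39.000 -3.000


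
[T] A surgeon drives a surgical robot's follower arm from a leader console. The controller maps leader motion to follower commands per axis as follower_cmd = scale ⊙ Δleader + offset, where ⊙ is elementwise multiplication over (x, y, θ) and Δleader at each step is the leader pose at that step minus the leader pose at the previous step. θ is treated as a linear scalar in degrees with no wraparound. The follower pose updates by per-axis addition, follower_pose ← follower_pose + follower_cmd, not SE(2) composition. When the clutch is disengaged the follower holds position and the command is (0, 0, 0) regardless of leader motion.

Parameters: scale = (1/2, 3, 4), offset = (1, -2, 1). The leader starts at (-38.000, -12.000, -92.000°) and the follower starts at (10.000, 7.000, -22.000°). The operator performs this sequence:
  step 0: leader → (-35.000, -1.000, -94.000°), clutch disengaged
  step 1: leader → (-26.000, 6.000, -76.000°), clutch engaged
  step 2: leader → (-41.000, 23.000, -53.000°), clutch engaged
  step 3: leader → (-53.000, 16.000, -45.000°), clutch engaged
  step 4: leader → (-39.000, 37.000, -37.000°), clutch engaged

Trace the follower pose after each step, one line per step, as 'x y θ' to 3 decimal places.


step 0: Δleader=(3.000, 11.000, -2.000°), disengaged; cmd=(0,0,0) → follower holds at (10.000, 7.000, -22.000°)
step 1: Δleader=(9.000, 7.000, 18.000°), engaged; cmd=(5.500, 19.000, 73.000°) → follower=(15.500, 26.000, 51.000°)
step 2: Δleader=(-15.000, 17.000, 23.000°), engaged; cmd=(-6.500, 49.000, 93.000°) → follower=(9.000, 75.000, 144.000°)
step 3: Δleader=(-12.000, -7.000, 8.000°), engaged; cmd=(-5.000, -23.000, 33.000°) → follower=(4.000, 52.000, 177.000°)
step 4: Δleader=(14.000, 21.000, 8.000°), engaged; cmd=(8.000, 61.000, 33.000°) → follower=(12.000, 113.000, 210.000°)

10.000 7.000 -22.000
15.500 26.000 51.000
9.000 75.000 144.000
4.000 52.000 177.000
12.000 113.000 210.000


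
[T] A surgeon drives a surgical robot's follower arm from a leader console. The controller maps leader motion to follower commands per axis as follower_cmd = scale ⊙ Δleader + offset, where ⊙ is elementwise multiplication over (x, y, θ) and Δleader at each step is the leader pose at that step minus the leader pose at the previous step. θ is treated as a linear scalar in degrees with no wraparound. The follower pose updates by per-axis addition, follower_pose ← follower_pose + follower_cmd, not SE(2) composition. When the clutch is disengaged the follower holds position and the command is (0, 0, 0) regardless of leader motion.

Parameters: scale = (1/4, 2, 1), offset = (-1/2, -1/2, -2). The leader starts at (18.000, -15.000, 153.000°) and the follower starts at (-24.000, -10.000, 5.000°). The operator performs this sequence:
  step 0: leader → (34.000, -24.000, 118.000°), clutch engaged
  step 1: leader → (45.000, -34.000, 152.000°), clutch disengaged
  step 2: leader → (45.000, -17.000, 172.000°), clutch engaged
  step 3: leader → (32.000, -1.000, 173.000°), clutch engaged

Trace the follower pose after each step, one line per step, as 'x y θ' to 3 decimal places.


step 0: Δleader=(16.000, -9.000, -35.000°), engaged; cmd=(3.500, -18.500, -37.000°) → follower=(-20.500, -28.500, -32.000°)
step 1: Δleader=(11.000, -10.000, 34.000°), disengaged; cmd=(0,0,0) → follower holds at (-20.500, -28.500, -32.000°)
step 2: Δleader=(0.000, 17.000, 20.000°), engaged; cmd=(-0.500, 33.500, 18.000°) → follower=(-21.000, 5.000, -14.000°)
step 3: Δleader=(-13.000, 16.000, 1.000°), engaged; cmd=(-3.750, 31.500, -1.000°) → follower=(-24.750, 36.500, -15.000°)

-20.500 -28.500 -32.000
-20.500 -28.500 -32.000
-21.000 5.000 -14.000
-24.750 36.500 -15.000


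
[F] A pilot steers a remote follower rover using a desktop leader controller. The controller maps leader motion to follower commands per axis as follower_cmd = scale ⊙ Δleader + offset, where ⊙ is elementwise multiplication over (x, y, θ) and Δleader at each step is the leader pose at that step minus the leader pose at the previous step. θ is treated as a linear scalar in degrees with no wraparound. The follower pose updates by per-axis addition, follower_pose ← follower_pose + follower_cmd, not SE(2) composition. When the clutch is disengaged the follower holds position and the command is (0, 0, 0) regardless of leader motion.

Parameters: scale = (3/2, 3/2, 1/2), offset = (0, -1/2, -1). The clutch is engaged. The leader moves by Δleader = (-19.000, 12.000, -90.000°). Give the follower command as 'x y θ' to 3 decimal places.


axis x: 3/2·-19.000 + 0 = -28.500
axis y: 3/2·12.000 + -1/2 = 17.500
axis θ: 1/2·-90.000 + -1 = -46.000

-28.500 17.500 -46.000


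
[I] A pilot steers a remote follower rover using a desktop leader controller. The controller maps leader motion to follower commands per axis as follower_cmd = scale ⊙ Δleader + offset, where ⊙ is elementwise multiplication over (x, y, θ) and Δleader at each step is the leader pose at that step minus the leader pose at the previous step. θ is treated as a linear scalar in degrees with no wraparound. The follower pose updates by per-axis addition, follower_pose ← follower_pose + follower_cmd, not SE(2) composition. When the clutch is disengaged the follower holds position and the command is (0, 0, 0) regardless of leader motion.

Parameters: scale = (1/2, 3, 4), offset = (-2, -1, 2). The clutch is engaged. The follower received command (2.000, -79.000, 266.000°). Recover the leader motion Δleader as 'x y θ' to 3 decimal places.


axis x: (2.000 − -2) / (1/2) = 8.000
axis y: (-79.000 − -1) / (3) = -26.000
axis θ: (266.000 − 2) / (4) = 66.000

8.000 -26.000 66.000


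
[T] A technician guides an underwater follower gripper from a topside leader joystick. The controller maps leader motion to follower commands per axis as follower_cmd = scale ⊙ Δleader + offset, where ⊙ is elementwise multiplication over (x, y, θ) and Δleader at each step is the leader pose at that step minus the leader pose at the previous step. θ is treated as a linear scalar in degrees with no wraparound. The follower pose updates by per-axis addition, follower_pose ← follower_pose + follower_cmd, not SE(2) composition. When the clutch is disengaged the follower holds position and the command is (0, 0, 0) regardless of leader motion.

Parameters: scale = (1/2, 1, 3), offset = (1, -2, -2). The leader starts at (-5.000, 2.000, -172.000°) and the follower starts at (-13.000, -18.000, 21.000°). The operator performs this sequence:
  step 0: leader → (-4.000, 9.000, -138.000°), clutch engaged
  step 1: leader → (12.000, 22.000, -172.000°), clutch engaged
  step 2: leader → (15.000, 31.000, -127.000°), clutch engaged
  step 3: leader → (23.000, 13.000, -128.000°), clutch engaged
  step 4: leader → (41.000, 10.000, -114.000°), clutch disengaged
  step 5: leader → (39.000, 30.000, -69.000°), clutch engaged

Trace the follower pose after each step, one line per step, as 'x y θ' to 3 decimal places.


-11.500 -13.000 121.000
-2.500 -2.000 17.000
0.000 5.000 150.000
5.000 -15.000 145.000
5.000 -15.000 145.000
5.000 3.000 278.000

step 0: Δleader=(1.000, 7.000, 34.000°), engaged; cmd=(1.500, 5.000, 100.000°) → follower=(-11.500, -13.000, 121.000°)
step 1: Δleader=(16.000, 13.000, -34.000°), engaged; cmd=(9.000, 11.000, -104.000°) → follower=(-2.500, -2.000, 17.000°)
step 2: Δleader=(3.000, 9.000, 45.000°), engaged; cmd=(2.500, 7.000, 133.000°) → follower=(0.000, 5.000, 150.000°)
step 3: Δleader=(8.000, -18.000, -1.000°), engaged; cmd=(5.000, -20.000, -5.000°) → follower=(5.000, -15.000, 145.000°)
step 4: Δleader=(18.000, -3.000, 14.000°), disengaged; cmd=(0,0,0) → follower holds at (5.000, -15.000, 145.000°)
step 5: Δleader=(-2.000, 20.000, 45.000°), engaged; cmd=(0.000, 18.000, 133.000°) → follower=(5.000, 3.000, 278.000°)


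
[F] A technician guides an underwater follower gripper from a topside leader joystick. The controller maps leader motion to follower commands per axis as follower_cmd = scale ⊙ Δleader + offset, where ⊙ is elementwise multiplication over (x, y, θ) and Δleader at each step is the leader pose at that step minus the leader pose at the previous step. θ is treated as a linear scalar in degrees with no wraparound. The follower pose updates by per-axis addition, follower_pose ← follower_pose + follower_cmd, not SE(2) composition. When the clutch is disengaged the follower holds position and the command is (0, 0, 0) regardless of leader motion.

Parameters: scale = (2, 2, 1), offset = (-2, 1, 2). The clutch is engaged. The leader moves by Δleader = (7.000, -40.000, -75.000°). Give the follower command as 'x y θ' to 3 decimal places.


axis x: 2·7.000 + -2 = 12.000
axis y: 2·-40.000 + 1 = -79.000
axis θ: 1·-75.000 + 2 = -73.000

12.000 -79.000 -73.000


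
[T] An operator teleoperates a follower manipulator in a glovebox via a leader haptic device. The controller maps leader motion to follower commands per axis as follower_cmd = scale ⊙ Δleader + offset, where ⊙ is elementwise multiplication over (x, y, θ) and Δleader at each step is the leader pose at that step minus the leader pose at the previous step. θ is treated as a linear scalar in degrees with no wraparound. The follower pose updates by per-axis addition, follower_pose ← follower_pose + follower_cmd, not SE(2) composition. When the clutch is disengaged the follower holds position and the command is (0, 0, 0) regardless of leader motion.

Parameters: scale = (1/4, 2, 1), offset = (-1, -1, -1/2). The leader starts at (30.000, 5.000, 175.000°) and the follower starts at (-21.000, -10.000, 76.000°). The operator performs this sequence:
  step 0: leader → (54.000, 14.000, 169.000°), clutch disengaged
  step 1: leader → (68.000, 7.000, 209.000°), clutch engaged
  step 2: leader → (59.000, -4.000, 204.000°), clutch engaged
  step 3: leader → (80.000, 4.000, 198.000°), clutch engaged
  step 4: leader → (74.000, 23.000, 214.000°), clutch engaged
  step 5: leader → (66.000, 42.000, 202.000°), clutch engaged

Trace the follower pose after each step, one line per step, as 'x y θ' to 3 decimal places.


step 0: Δleader=(24.000, 9.000, -6.000°), disengaged; cmd=(0,0,0) → follower holds at (-21.000, -10.000, 76.000°)
step 1: Δleader=(14.000, -7.000, 40.000°), engaged; cmd=(2.500, -15.000, 39.500°) → follower=(-18.500, -25.000, 115.500°)
step 2: Δleader=(-9.000, -11.000, -5.000°), engaged; cmd=(-3.250, -23.000, -5.500°) → follower=(-21.750, -48.000, 110.000°)
step 3: Δleader=(21.000, 8.000, -6.000°), engaged; cmd=(4.250, 15.000, -6.500°) → follower=(-17.500, -33.000, 103.500°)
step 4: Δleader=(-6.000, 19.000, 16.000°), engaged; cmd=(-2.500, 37.000, 15.500°) → follower=(-20.000, 4.000, 119.000°)
step 5: Δleader=(-8.000, 19.000, -12.000°), engaged; cmd=(-3.000, 37.000, -12.500°) → follower=(-23.000, 41.000, 106.500°)

-21.000 -10.000 76.000
-18.500 -25.000 115.500
-21.750 -48.000 110.000
-17.500 -33.000 103.500
-20.000 4.000 119.000
-23.000 41.000 106.500


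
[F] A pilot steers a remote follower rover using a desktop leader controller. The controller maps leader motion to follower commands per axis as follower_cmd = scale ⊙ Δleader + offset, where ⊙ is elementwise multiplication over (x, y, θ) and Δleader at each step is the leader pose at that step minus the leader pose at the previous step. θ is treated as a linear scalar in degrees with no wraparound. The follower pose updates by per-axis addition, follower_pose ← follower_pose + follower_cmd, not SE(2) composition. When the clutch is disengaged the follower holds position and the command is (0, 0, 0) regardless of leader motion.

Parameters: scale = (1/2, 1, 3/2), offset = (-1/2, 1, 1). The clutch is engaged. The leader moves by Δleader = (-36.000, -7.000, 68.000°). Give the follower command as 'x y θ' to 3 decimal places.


axis x: 1/2·-36.000 + -1/2 = -18.500
axis y: 1·-7.000 + 1 = -6.000
axis θ: 3/2·68.000 + 1 = 103.000

-18.500 -6.000 103.000


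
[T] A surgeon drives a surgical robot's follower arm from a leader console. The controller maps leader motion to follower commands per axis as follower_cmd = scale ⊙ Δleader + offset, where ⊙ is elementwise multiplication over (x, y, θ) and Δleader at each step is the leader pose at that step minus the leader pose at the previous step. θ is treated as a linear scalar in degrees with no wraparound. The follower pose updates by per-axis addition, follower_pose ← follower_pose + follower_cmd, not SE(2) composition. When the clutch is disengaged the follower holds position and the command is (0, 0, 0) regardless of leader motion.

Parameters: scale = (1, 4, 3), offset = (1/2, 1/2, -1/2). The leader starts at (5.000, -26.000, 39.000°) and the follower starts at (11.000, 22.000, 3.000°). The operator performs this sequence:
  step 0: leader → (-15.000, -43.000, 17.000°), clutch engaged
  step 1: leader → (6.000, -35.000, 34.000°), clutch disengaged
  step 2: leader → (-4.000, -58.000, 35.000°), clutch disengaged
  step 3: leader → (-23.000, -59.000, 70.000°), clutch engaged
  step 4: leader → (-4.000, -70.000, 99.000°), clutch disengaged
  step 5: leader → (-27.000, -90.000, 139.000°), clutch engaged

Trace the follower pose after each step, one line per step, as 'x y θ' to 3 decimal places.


-8.500 -45.500 -63.500
-8.500 -45.500 -63.500
-8.500 -45.500 -63.500
-27.000 -49.000 41.000
-27.000 -49.000 41.000
-49.500 -128.500 160.500

step 0: Δleader=(-20.000, -17.000, -22.000°), engaged; cmd=(-19.500, -67.500, -66.500°) → follower=(-8.500, -45.500, -63.500°)
step 1: Δleader=(21.000, 8.000, 17.000°), disengaged; cmd=(0,0,0) → follower holds at (-8.500, -45.500, -63.500°)
step 2: Δleader=(-10.000, -23.000, 1.000°), disengaged; cmd=(0,0,0) → follower holds at (-8.500, -45.500, -63.500°)
step 3: Δleader=(-19.000, -1.000, 35.000°), engaged; cmd=(-18.500, -3.500, 104.500°) → follower=(-27.000, -49.000, 41.000°)
step 4: Δleader=(19.000, -11.000, 29.000°), disengaged; cmd=(0,0,0) → follower holds at (-27.000, -49.000, 41.000°)
step 5: Δleader=(-23.000, -20.000, 40.000°), engaged; cmd=(-22.500, -79.500, 119.500°) → follower=(-49.500, -128.500, 160.500°)
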